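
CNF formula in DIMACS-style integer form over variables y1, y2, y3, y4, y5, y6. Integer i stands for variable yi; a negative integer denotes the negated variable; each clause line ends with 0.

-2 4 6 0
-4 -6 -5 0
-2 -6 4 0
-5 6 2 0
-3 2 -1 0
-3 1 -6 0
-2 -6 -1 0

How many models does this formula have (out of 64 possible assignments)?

Case analysis on y6 and y2:
  y6=T, y2=T: remaining (y1,y3,y4,y5) ∈ {(F,F,T,F)} — 1.
  y6=T, y2=F: y1 free; 3 ways for (y3,y4,y5) × 2^1 = 6.
  y6=F, y2=T: forces y4=T; y1, y3, y5 free → 2^3 = 8.
  y6=F, y2=F: y4 free; 3 ways for (y1,y3,y5) × 2^1 = 6.
Total: 1 + 6 + 8 + 6 = 21.

21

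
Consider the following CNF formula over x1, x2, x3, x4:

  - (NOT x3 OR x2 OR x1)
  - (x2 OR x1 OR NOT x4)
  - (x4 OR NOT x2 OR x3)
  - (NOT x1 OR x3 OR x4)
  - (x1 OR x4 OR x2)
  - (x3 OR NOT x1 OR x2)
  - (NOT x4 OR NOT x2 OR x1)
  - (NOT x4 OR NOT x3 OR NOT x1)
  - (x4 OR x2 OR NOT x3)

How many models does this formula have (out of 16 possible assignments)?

The models are:
  x1=0 x2=1 x3=1 x4=0
  x1=1 x2=1 x3=0 x4=1
  x1=1 x2=1 x3=1 x4=0
That's 3 in total.

3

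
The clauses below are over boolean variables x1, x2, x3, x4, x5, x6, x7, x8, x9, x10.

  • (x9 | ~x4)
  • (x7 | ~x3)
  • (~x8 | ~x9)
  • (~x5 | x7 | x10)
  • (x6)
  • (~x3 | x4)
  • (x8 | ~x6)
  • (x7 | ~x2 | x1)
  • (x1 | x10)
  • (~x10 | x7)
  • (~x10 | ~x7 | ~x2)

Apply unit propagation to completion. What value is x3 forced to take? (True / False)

False

Unit clause (x6) sets x6 = True.
In (~x6 | x8), ~x6 is now false; x8 must hold, so x8 = True.
(~x8 | ~x9): since x8 = True, the clause reduces to (~x9). x9 = False.
From (x9 | ~x4) and x9 = False: x4 = False.
In (~x3 | x4), x4 is now false; ~x3 must hold, so x3 = False.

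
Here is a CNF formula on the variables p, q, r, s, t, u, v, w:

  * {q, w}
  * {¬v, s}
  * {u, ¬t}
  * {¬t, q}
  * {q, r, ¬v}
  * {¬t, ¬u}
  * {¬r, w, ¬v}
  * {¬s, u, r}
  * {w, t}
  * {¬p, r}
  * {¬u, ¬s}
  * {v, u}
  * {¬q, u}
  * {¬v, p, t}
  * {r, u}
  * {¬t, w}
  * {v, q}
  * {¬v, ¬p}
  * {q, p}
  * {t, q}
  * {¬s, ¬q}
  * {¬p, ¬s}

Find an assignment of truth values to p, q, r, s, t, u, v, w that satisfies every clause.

p=0, q=1, r=1, s=0, t=0, u=1, v=0, w=1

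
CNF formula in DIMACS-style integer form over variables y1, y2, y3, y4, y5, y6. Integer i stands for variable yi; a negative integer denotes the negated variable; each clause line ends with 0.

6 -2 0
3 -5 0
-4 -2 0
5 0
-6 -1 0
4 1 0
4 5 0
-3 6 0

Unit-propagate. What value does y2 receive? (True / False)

False

(y5) is a unit clause: y5 = True.
(NOT y5 OR y3) with y5 = True leaves only y3, so y3 = True.
(y6 OR NOT y3) with y3 = True leaves only y6, so y6 = True.
(NOT y6 OR NOT y1): since y6 = True, the clause reduces to (NOT y1). y1 = False.
In (y1 OR y4), y1 is now false; y4 must hold, so y4 = True.
In (NOT y4 OR NOT y2), NOT y4 is now false; NOT y2 must hold, so y2 = False.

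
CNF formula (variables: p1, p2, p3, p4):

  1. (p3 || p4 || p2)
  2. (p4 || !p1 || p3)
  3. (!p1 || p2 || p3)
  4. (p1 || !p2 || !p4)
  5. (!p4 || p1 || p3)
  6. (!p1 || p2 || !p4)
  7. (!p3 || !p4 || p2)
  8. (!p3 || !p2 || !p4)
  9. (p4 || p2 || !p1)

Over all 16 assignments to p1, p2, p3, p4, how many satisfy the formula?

The models are:
  p1=0 p2=0 p3=1 p4=0
  p1=0 p2=1 p3=0 p4=0
  p1=0 p2=1 p3=1 p4=0
  p1=1 p2=1 p3=0 p4=1
  p1=1 p2=1 p3=1 p4=0
That's 5 in total.

5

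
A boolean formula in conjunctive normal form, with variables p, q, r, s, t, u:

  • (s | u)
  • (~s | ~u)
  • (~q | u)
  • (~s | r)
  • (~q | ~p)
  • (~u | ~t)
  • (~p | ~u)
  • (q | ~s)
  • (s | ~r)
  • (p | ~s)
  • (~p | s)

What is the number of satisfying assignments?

2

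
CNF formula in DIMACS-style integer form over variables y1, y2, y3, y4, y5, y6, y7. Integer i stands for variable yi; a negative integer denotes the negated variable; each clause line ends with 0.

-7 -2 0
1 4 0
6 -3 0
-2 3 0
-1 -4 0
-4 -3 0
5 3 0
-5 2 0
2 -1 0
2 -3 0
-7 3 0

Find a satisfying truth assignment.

y1 = True, y2 = True, y3 = True, y4 = False, y5 = False, y6 = True, y7 = False

Check each clause:
  1. (~y7 \/ ~y2) — ~y7 is true.
  2. (y1 \/ y4) — y1 is true.
  3. (y6 \/ ~y3) — y6 is true.
  4. (y3 \/ ~y2) — y3 is true.
  5. (~y1 \/ ~y4) — ~y4 is true.
  6. (~y3 \/ ~y4) — ~y4 is true.
  7. (y5 \/ y3) — y3 is true.
  8. (y2 \/ ~y5) — y2 is true.
  9. (y2 \/ ~y1) — y2 is true.
  10. (y2 \/ ~y3) — y2 is true.
  11. (y3 \/ ~y7) — ~y7 is true.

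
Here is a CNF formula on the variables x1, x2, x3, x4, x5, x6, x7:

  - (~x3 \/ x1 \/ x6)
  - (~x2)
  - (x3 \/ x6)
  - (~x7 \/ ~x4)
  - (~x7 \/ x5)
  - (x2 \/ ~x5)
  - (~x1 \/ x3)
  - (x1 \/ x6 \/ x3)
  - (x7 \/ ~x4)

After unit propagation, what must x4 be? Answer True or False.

Unit clause (~x2) sets x2 = False.
(~x5 \/ x2) with x2 = False leaves only ~x5, so x5 = False.
(~x7 \/ x5) with x5 = False leaves only ~x7, so x7 = False.
From (~x4 \/ x7) and x7 = False: x4 = False.

False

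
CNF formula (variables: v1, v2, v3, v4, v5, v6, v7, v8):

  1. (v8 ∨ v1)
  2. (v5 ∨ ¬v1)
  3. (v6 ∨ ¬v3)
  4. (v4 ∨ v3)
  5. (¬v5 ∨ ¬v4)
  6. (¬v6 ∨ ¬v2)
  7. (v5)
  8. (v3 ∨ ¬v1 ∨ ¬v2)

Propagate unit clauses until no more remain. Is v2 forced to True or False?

Unit clause (v5) sets v5 = True.
(¬v5 ∨ ¬v4): since v5 = True, the clause reduces to (¬v4). v4 = False.
From (v3 ∨ v4) and v4 = False: v3 = True.
(v6 ∨ ¬v3): since v3 = True, the clause reduces to (v6). v6 = True.
(¬v2 ∨ ¬v6): since v6 = True, the clause reduces to (¬v2). v2 = False.

False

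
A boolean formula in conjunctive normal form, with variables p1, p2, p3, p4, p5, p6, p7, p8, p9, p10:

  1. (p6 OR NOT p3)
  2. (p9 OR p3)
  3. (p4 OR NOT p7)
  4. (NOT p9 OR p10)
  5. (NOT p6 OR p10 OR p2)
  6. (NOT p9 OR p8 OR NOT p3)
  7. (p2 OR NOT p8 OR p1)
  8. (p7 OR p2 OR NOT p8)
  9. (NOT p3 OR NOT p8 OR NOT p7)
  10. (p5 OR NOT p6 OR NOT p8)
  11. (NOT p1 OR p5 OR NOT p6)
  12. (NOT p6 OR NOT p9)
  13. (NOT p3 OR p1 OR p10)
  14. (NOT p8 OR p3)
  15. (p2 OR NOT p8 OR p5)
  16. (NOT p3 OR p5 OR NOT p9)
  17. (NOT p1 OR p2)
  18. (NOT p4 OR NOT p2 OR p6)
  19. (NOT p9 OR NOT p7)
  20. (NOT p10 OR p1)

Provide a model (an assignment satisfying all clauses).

p1=1, p2=1, p3=1, p4=1, p5=1, p6=1, p7=1, p8=0, p9=0, p10=1

p5 occurs only positively in the remaining clauses — set p5 = True.
Try p1 = True.
  then p2 is forced to True.
Set p3 = True and propagate.
  then p6 is forced to True.
  then p9 is forced to False.
For the remaining variables, p4 = True, p7 = True, p8 = False, p10 = True works.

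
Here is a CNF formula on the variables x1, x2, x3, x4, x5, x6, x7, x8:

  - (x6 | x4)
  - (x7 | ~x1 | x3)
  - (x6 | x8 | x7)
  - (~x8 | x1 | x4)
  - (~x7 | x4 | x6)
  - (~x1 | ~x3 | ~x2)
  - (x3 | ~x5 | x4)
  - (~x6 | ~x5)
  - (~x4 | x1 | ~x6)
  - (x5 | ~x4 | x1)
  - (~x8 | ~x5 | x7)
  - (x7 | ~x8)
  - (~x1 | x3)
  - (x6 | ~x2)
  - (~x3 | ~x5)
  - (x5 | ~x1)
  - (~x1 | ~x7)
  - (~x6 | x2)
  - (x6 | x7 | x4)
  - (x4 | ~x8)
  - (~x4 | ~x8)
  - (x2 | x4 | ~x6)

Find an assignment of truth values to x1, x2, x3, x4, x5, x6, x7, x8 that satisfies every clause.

Try x1 = False.
Branch on x2: take x2 = True.
  then x6 is forced to True.
  then x5 is forced to False.
  then x4 is forced to False.
  then x8 is forced to False.
x3, x7 are now unconstrained; take x3 = True, x7 = True.

x1 = F, x2 = T, x3 = T, x4 = F, x5 = F, x6 = T, x7 = T, x8 = F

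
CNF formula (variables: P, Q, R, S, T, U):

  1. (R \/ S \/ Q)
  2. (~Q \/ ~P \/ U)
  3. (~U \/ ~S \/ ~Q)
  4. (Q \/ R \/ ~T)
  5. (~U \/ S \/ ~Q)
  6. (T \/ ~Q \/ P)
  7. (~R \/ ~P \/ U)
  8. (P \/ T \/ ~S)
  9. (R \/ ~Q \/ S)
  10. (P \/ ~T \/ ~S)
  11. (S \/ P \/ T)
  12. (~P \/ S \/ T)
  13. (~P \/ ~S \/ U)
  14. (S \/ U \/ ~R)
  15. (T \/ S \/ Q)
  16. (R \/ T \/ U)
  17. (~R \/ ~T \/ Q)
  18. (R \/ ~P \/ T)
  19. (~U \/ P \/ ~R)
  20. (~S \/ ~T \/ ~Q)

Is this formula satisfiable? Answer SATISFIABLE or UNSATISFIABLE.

Set P = True and propagate.
Branch on Q: take Q = False.
For the remaining variables, R = True, S = True, T = False, U = True works.
Every clause has at least one true literal under this assignment.
So P=True  Q=False  R=True  S=True  T=False  U=True is a satisfying assignment.

SATISFIABLE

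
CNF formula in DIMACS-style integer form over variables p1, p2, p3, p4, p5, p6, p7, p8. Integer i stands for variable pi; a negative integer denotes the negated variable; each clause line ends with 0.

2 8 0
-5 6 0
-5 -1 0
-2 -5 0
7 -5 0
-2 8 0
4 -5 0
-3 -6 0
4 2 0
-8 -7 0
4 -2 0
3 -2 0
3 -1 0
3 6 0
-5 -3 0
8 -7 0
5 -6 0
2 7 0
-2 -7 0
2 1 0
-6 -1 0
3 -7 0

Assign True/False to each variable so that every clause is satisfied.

p1 = True, p2 = True, p3 = True, p4 = True, p5 = False, p6 = False, p7 = False, p8 = True

p4 occurs only positively in the remaining clauses — set p4 = True.
Try p1 = True.
  then p5 is forced to False.
  then p3 is forced to True.
  then p6 is forced to False.
Set p2 = True and propagate.
  then p8 is forced to True.
  then p7 is forced to False.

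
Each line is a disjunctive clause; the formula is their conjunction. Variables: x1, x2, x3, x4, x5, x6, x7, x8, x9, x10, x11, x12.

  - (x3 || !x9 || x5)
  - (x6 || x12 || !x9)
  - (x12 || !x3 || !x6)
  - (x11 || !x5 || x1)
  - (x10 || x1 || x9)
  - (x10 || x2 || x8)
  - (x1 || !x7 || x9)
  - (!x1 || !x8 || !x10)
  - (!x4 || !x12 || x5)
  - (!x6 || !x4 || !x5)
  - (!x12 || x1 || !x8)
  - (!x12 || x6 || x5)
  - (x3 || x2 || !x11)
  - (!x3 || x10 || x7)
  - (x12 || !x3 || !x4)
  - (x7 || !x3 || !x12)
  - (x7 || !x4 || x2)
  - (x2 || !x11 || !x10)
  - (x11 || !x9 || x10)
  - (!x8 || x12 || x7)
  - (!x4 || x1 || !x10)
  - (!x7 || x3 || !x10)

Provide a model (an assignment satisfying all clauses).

x1=False, x2=True, x3=True, x4=False, x5=True, x6=True, x7=True, x8=False, x9=True, x10=False, x11=True, x12=True

Pure literal: x2 appears only positively; assign x2 = True.
Pure literal: x4 appears only negated; assign x4 = False.
Branch on x1: take x1 = False.
Try x3 = True.
The remaining clauses are satisfied by x5 = True, x6 = True, x7 = True, x8 = False, x9 = True, x10 = False, x11 = True, x12 = True.
Every clause has at least one true literal under this assignment.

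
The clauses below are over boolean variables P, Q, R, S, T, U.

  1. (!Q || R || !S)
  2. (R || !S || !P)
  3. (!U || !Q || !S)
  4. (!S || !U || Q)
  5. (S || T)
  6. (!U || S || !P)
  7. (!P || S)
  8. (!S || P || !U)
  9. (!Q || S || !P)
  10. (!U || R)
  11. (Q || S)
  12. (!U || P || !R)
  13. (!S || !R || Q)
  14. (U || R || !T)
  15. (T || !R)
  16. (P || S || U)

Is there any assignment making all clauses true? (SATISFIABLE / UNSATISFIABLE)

Set P = False and propagate.
For the remaining variables, Q = False, R = False, S = True, T = False, U = False works.
Every clause has at least one true literal under this assignment.
So P=F, Q=F, R=F, S=T, T=F, U=F is a satisfying assignment.

SATISFIABLE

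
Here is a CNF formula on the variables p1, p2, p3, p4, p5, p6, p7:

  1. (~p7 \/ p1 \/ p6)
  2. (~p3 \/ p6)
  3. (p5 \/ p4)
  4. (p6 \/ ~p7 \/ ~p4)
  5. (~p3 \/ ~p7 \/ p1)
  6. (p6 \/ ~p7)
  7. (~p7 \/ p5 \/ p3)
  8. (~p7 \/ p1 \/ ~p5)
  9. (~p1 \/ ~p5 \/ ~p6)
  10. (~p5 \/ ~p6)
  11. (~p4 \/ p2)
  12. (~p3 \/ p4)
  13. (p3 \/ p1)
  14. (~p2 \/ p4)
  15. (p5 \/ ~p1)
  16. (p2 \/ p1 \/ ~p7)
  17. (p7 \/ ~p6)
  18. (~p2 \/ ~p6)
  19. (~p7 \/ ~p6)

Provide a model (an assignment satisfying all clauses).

p1 = 1, p2 = 0, p3 = 0, p4 = 0, p5 = 1, p6 = 0, p7 = 0

Try p1 = True.
  then p5 is forced to True.
  then p6 is forced to False.
  then p3 is forced to False.
  then p7 is forced to False.
Set p2 = False and propagate.
  then p4 is forced to False.
Check each clause:
  1. (p6 \/ p1 \/ ~p7) — p1 is true.
  2. (~p3 \/ p6) — ~p3 is true.
  3. (p5 \/ p4) — p5 is true.
  4. (~p4 \/ p6 \/ ~p7) — ~p7 is true.
  5. (p1 \/ ~p7 \/ ~p3) — ~p7 is true.
  6. (p6 \/ ~p7) — ~p7 is true.
  7. (~p7 \/ p5 \/ p3) — ~p7 is true.
  8. (~p5 \/ p1 \/ ~p7) — p1 is true.
  9. (~p1 \/ ~p5 \/ ~p6) — ~p6 is true.
  10. (~p5 \/ ~p6) — ~p6 is true.
  11. (p2 \/ ~p4) — ~p4 is true.
  12. (p4 \/ ~p3) — ~p3 is true.
  13. (p3 \/ p1) — p1 is true.
  14. (~p2 \/ p4) — ~p2 is true.
  15. (p5 \/ ~p1) — p5 is true.
  16. (~p7 \/ p2 \/ p1) — ~p7 is true.
  17. (~p6 \/ p7) — ~p6 is true.
  18. (~p6 \/ ~p2) — ~p6 is true.
  19. (~p7 \/ ~p6) — ~p7 is true.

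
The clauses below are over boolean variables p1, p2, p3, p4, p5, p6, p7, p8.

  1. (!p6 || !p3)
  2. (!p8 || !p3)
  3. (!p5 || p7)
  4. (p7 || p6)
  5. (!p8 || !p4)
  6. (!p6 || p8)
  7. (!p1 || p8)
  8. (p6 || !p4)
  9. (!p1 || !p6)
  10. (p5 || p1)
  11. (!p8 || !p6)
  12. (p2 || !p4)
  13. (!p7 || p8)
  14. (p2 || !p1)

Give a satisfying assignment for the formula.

p1 = F, p2 = F, p3 = F, p4 = F, p5 = T, p6 = F, p7 = T, p8 = T

p3 occurs only negated in the remaining clauses — set p3 = False.
Pure literal: p4 appears only negated; assign p4 = False.
Set p1 = False and propagate.
  then p5 is forced to True.
  then p7 is forced to True.
  then p8 is forced to True.
  then p6 is forced to False.
p2 is now unconstrained; take p2 = False.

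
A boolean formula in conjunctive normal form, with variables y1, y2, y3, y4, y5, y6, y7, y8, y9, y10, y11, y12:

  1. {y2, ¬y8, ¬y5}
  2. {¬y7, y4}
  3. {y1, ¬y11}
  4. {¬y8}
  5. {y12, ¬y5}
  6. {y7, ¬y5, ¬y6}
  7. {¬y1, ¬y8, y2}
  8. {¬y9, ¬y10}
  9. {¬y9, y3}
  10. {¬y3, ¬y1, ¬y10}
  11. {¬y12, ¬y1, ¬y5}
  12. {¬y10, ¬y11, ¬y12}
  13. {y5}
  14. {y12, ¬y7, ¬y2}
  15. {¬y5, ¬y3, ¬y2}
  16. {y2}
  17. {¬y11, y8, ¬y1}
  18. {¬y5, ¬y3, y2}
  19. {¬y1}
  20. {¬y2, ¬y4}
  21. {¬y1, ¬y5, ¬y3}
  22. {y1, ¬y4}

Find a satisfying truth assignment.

y1=0  y2=1  y3=0  y4=0  y5=1  y6=0  y7=0  y8=0  y9=0  y10=0  y11=0  y12=1

The clause (¬y8) is unit: y8 must be False.
(y5) is a unit clause, so y5 = True.
Unit propagation: (y12) forces y12 = True.
(¬y1) is a unit clause, so y1 = False.
(¬y11) is a unit clause, so y11 = False.
Unit propagation: (y2) forces y2 = True.
Unit propagation: (¬y3) forces y3 = False.
(¬y9) is a unit clause, so y9 = False.
The clause (¬y4) is unit: y4 must be False.
Unit propagation: (¬y7) forces y7 = False.
The clause (¬y6) is unit: y6 must be False.
y10 is now unconstrained; take y10 = False.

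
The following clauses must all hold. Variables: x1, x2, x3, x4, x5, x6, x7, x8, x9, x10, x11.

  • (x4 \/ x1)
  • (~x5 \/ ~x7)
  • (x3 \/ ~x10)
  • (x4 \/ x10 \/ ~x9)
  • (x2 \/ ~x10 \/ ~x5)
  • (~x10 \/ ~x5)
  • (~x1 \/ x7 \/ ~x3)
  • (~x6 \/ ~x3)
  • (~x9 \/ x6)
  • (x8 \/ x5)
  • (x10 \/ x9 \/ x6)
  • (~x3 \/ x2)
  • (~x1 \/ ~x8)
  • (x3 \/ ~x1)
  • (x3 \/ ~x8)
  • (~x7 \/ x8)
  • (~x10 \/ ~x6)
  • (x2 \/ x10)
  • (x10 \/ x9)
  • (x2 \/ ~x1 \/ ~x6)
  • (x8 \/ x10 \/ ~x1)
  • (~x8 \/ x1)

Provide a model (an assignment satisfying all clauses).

x1 = F  x2 = T  x3 = F  x4 = T  x5 = T  x6 = T  x7 = F  x8 = F  x9 = T  x10 = F  x11 = F

x2 occurs only positively in the remaining clauses — set x2 = True.
Pure literal: x4 appears only positively; assign x4 = True.
Try x1 = False.
  then x8 is forced to False.
  then x5 is forced to True.
  then x7 is forced to False.
  then x10 is forced to False.
  then x9 is forced to True.
  then x6 is forced to True.
  then x3 is forced to False.
x11 is now unconstrained; take x11 = False.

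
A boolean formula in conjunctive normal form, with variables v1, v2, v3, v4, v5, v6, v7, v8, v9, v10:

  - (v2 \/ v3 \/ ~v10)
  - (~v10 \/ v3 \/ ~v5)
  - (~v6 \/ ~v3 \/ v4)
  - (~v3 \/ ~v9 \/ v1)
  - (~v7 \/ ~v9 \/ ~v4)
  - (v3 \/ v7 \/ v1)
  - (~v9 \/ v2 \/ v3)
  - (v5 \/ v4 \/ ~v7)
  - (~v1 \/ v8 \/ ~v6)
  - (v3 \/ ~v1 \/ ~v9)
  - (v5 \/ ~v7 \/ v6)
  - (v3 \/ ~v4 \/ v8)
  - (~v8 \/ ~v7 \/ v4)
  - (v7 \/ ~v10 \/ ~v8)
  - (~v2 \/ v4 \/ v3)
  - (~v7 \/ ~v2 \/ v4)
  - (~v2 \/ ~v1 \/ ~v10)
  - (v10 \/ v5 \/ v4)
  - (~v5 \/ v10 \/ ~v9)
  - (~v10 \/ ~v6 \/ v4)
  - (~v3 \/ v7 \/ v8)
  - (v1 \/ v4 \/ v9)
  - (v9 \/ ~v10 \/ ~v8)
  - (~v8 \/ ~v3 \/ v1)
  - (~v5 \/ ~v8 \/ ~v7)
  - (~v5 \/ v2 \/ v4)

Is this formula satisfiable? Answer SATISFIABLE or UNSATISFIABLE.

Set v1 = True and propagate.
For the remaining variables, v2 = False, v3 = True, v4 = True, v5 = True, v6 = True, v7 = False, v8 = True, v9 = False, v10 = False works.
Every clause has at least one true literal under this assignment.
So v1=True, v2=False, v3=True, v4=True, v5=True, v6=True, v7=False, v8=True, v9=False, v10=False is a satisfying assignment.

SATISFIABLE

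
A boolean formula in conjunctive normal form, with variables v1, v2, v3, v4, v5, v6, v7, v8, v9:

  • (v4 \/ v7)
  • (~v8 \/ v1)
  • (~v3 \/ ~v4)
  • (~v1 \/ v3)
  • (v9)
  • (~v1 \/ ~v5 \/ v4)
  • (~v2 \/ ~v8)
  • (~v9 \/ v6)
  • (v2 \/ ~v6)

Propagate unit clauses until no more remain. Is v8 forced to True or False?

False

Unit clause (v9) sets v9 = True.
(~v9 \/ v6) with v9 = True leaves only v6, so v6 = True.
(v2 \/ ~v6): since v6 = True, the clause reduces to (v2). v2 = True.
(~v8 \/ ~v2): since v2 = True, the clause reduces to (~v8). v8 = False.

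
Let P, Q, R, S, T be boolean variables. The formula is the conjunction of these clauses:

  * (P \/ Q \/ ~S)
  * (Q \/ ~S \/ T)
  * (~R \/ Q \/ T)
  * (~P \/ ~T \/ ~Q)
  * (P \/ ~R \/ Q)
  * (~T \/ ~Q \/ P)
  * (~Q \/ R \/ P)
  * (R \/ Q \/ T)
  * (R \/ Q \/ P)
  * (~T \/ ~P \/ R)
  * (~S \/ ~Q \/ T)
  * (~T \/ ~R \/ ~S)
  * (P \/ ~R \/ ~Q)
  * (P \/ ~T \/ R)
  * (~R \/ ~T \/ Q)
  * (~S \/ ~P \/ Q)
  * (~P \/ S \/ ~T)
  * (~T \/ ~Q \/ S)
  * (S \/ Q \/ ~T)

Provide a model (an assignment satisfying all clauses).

Branch on P: take P = True.
Try Q = True.
  then T is forced to False.
  then S is forced to False.
R is now unconstrained; take R = True.

P=1  Q=1  R=1  S=0  T=0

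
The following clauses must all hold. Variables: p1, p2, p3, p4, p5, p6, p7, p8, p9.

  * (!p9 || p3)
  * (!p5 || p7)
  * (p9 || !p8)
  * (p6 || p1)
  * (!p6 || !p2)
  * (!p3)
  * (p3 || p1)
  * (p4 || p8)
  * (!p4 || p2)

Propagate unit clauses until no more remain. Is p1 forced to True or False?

Unit clause (!p3) sets p3 = False.
In (p3 || !p9), p3 is now false; !p9 must hold, so p9 = False.
In (p9 || !p8), p9 is now false; !p8 must hold, so p8 = False.
From (p1 || p3) and p3 = False: p1 = True.

True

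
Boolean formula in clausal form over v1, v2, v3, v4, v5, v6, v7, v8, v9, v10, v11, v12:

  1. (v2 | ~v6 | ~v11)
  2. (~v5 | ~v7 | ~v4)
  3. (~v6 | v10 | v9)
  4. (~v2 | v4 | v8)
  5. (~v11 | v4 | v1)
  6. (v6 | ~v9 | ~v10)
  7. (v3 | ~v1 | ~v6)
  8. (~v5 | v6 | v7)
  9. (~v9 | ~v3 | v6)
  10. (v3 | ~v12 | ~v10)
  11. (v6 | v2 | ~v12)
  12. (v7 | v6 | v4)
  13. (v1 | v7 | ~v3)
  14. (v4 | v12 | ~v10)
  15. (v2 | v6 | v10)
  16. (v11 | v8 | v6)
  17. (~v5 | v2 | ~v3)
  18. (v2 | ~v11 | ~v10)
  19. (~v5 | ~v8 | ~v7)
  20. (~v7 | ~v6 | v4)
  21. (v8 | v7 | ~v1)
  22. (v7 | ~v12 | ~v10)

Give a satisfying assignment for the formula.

v1=T, v2=F, v3=T, v4=T, v5=F, v6=T, v7=F, v8=T, v9=F, v10=T, v11=F, v12=F

v5 occurs only negated in the remaining clauses — set v5 = False.
Try v1 = True.
Set v2 = False and propagate.
Try v3 = True.
For the remaining variables, v4 = True, v6 = True, v7 = False, v8 = True, v9 = False, v10 = True, v11 = False, v12 = False works.
Every clause has at least one true literal under this assignment.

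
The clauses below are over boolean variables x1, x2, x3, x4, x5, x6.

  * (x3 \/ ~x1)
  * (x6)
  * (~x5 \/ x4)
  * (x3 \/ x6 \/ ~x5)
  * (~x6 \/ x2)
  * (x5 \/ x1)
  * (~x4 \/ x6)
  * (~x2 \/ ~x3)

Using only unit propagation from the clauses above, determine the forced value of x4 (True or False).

True

(x6) is a unit clause: x6 = True.
(~x6 \/ x2) with x6 = True leaves only x2, so x2 = True.
(~x2 \/ ~x3): since x2 = True, the clause reduces to (~x3). x3 = False.
(x3 \/ ~x1) with x3 = False leaves only ~x1, so x1 = False.
(x1 \/ x5): since x1 = False, the clause reduces to (x5). x5 = True.
(x4 \/ ~x5): since x5 = True, the clause reduces to (x4). x4 = True.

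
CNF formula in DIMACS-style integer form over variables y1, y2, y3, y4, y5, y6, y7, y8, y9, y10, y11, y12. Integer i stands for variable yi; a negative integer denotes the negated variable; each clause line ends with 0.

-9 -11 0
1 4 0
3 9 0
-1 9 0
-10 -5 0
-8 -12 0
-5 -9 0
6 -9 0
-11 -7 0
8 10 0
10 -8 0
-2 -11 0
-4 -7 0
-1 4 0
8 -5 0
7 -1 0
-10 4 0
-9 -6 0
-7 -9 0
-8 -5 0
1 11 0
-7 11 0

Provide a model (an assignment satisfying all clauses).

y2 occurs only negated in the remaining clauses — set y2 = False.
Pure literal: y3 appears only positively; assign y3 = True.
Branch on y1: take y1 = False.
  then y4 is forced to True.
  then y7 is forced to False.
  then y11 is forced to True.
  then y9 is forced to False.
Branch on y5: take y5 = False.
For the remaining variables, y6 = False, y8 = False, y10 = True, y12 = False works.

y1=F, y2=F, y3=T, y4=T, y5=F, y6=F, y7=F, y8=F, y9=F, y10=T, y11=T, y12=F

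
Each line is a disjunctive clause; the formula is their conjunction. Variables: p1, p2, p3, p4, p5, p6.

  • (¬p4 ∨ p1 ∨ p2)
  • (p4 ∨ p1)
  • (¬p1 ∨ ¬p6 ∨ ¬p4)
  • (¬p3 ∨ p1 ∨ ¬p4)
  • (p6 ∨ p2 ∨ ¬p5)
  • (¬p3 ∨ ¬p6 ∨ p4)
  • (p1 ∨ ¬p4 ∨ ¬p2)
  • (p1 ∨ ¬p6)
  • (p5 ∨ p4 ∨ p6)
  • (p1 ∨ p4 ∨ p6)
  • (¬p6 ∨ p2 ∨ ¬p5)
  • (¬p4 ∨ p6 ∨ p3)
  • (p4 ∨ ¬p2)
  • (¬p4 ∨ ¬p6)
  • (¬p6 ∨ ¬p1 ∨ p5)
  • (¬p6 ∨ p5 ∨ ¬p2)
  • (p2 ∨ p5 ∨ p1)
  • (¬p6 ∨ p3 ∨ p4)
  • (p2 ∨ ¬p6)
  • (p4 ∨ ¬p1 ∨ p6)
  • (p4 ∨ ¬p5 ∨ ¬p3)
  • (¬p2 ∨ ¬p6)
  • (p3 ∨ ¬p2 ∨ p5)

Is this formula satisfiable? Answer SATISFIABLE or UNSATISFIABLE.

SATISFIABLE

Branch on p1: take p1 = True.
The remaining clauses are satisfied by p2 = True, p3 = True, p4 = True, p5 = False, p6 = False.
So p1=True  p2=True  p3=True  p4=True  p5=False  p6=False is a satisfying assignment.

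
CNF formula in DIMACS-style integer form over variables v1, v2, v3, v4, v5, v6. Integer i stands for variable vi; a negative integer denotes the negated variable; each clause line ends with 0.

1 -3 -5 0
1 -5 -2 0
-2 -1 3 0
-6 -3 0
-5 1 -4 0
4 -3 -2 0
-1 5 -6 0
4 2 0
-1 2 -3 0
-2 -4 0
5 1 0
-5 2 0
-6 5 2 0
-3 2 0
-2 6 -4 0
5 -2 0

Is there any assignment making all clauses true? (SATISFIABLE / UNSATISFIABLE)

SATISFIABLE

Branch on v1: take v1 = True.
Branch on v2: take v2 = False.
  then v4 is forced to True.
  then v3 is forced to False.
  then v5 is forced to False.
  then v6 is forced to False.
So v1 = True, v2 = False, v3 = False, v4 = True, v5 = False, v6 = False is a satisfying assignment.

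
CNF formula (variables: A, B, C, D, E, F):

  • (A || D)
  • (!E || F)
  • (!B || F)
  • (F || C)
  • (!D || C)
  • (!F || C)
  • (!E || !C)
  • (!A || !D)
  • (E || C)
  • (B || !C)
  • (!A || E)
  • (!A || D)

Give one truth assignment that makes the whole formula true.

A = F  B = T  C = T  D = T  E = F  F = T

Set A = False and propagate.
  then D is forced to True.
  then C is forced to True.
  then E is forced to False.
  then B is forced to True.
  then F is forced to True.
Every clause has at least one true literal under this assignment.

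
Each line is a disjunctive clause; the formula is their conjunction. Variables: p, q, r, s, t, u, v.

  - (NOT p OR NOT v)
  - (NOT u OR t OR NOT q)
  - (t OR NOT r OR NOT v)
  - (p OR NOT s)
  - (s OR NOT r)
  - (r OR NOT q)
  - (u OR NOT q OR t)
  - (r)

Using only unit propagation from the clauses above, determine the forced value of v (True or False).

False

(r) stands alone — r = True.
From (s OR NOT r) and r = True: s = True.
(p OR NOT s): since s = True, the clause reduces to (p). p = True.
(NOT p OR NOT v): since p = True, the clause reduces to (NOT v). v = False.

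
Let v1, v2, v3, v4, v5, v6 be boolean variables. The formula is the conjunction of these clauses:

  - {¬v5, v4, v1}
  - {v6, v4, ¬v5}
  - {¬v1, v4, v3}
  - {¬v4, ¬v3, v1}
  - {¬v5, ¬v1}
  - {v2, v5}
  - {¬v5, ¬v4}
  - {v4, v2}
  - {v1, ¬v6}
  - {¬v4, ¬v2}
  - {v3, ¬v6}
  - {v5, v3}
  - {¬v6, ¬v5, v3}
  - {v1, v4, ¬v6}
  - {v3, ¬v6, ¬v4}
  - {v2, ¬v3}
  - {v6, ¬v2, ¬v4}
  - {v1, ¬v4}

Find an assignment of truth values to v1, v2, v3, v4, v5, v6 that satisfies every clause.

v1 = 1  v2 = 1  v3 = 1  v4 = 0  v5 = 0  v6 = 0

Branch on v1: take v1 = True.
  then v5 is forced to False.
  then v2 is forced to True.
  then v4 is forced to False.
  then v3 is forced to True.
v6 is now unconstrained; take v6 = False.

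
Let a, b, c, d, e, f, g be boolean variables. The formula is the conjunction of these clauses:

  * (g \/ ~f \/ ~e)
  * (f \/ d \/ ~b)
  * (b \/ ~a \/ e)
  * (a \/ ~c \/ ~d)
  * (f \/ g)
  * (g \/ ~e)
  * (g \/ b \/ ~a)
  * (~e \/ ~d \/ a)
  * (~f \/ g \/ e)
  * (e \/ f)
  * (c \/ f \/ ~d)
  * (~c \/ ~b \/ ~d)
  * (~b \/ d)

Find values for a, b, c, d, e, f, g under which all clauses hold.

a=1  b=1  c=0  d=1  e=0  f=1  g=1

Check each clause:
  1. (g \/ ~e \/ ~f) — ~e is true.
  2. (~b \/ d \/ f) — d is true.
  3. (b \/ e \/ ~a) — b is true.
  4. (a \/ ~c \/ ~d) — a is true.
  5. (f \/ g) — f is true.
  6. (g \/ ~e) — ~e is true.
  7. (b \/ g \/ ~a) — b is true.
  8. (~e \/ a \/ ~d) — a is true.
  9. (~f \/ g \/ e) — g is true.
  10. (f \/ e) — f is true.
  11. (c \/ f \/ ~d) — f is true.
  12. (~c \/ ~d \/ ~b) — ~c is true.
  13. (~b \/ d) — d is true.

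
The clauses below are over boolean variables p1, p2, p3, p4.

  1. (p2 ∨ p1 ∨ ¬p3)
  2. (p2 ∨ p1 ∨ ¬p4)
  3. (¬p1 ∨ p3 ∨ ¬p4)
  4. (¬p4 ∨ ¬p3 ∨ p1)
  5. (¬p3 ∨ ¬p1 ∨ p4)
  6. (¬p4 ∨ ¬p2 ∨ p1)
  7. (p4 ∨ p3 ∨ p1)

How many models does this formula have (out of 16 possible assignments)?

The models are:
  p1=0 p2=1 p3=1 p4=0
  p1=1 p2=0 p3=0 p4=0
  p1=1 p2=0 p3=1 p4=1
  p1=1 p2=1 p3=0 p4=0
  p1=1 p2=1 p3=1 p4=1
Count: 5.

5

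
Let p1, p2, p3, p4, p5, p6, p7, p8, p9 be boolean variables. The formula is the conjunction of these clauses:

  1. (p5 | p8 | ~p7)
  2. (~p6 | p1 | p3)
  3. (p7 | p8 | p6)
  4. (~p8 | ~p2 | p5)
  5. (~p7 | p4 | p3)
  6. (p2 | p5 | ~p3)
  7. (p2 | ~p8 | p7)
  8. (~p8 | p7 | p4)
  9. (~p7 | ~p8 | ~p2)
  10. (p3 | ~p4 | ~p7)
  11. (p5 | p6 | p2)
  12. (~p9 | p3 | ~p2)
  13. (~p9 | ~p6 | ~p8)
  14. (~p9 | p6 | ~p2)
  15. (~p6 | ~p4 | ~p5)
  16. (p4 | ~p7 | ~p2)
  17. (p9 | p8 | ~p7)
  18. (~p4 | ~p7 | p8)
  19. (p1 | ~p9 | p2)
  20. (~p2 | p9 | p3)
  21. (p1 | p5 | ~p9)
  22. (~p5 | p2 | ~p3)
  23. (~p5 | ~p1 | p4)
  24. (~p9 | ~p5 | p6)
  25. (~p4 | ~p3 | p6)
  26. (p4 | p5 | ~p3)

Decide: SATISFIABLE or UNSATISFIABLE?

Try p1 = False.
The remaining clauses are satisfied by p2 = True, p3 = True, p4 = True, p5 = False, p6 = True, p7 = False, p8 = False, p9 = False.
So p1=F, p2=T, p3=T, p4=T, p5=F, p6=T, p7=F, p8=F, p9=F is a satisfying assignment.

SATISFIABLE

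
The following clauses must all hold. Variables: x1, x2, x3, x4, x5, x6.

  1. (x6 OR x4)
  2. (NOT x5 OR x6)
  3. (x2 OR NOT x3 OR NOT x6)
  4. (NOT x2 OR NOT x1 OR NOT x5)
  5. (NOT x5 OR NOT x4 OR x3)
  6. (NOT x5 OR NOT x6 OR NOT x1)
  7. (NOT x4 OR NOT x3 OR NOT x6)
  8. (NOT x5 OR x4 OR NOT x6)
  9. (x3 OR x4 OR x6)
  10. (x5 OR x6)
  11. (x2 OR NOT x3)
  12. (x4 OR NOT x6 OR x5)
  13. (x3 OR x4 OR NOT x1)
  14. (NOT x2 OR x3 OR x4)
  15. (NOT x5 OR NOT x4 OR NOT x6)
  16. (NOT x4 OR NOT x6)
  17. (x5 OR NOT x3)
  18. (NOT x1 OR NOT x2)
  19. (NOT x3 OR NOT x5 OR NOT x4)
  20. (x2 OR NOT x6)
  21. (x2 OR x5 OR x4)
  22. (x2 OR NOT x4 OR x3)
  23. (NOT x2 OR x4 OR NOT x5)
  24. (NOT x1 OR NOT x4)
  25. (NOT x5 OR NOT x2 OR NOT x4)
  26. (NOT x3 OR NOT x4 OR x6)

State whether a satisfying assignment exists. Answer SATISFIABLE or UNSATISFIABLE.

x4 = True:
  propagation gives x6=False, x5=False; an empty clause results — contradiction.
x4 = False:
  propagation gives x6=True, x5=False; an empty clause results — contradiction.
Every branch closes, so no satisfying assignment exists.

UNSATISFIABLE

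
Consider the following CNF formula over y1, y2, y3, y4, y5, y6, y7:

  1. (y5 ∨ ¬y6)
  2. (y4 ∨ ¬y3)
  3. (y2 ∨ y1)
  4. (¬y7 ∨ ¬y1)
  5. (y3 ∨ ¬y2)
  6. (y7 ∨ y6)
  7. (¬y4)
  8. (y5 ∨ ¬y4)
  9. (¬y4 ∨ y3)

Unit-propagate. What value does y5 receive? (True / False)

True

(¬y4) is a unit clause: y4 = False.
(¬y3 ∨ y4) with y4 = False leaves only ¬y3, so y3 = False.
From (¬y2 ∨ y3) and y3 = False: y2 = False.
In (y1 ∨ y2), y2 is now false; y1 must hold, so y1 = True.
From (¬y7 ∨ ¬y1) and y1 = True: y7 = False.
(y6 ∨ y7) with y7 = False leaves only y6, so y6 = True.
In (¬y6 ∨ y5), ¬y6 is now false; y5 must hold, so y5 = True.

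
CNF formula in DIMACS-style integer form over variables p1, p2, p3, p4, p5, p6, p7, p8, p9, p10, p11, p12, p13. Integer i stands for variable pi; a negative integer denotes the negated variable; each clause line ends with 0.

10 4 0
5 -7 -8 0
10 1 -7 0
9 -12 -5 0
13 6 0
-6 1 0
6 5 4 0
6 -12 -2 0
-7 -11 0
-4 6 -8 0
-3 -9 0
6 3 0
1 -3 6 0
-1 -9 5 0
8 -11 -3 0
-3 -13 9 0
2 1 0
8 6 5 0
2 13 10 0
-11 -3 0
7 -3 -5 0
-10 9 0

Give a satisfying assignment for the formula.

p1=True  p2=True  p3=False  p4=True  p5=False  p6=True  p7=False  p8=False  p9=False  p10=False  p11=True  p12=True  p13=True

Try p1 = True.
Try p2 = True.
The remaining clauses are satisfied by p3 = False, p4 = True, p5 = False, p6 = True, p7 = False, p8 = False, p9 = False, p10 = False, p11 = True, p12 = True, p13 = True.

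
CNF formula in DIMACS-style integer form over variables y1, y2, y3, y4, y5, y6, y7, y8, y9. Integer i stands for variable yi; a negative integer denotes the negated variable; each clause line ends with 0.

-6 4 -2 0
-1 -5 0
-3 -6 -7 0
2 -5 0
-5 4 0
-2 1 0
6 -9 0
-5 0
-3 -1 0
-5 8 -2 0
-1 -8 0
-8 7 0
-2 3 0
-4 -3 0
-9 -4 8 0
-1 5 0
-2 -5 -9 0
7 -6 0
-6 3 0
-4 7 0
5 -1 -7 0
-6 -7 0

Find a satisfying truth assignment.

y1 = F  y2 = F  y3 = T  y4 = F  y5 = F  y6 = F  y7 = T  y8 = T  y9 = F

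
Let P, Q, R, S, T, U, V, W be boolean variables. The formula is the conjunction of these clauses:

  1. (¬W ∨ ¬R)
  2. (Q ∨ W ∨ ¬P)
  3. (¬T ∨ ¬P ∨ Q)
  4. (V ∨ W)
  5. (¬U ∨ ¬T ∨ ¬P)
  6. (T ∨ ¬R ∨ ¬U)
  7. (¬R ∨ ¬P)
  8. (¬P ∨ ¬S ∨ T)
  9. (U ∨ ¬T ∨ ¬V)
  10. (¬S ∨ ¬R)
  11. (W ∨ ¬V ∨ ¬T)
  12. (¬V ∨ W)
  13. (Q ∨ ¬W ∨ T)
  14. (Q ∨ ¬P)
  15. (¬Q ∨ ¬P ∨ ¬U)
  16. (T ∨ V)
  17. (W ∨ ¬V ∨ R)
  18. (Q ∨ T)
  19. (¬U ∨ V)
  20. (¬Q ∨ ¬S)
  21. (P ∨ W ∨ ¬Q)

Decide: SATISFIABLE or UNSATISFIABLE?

Pure literal: S appears only negated; assign S = False.
Try P = False.
For the remaining variables, Q = True, R = False, T = False, U = True, V = True, W = True works.
So P=F  Q=T  R=F  S=F  T=F  U=T  V=T  W=T is a satisfying assignment.

SATISFIABLE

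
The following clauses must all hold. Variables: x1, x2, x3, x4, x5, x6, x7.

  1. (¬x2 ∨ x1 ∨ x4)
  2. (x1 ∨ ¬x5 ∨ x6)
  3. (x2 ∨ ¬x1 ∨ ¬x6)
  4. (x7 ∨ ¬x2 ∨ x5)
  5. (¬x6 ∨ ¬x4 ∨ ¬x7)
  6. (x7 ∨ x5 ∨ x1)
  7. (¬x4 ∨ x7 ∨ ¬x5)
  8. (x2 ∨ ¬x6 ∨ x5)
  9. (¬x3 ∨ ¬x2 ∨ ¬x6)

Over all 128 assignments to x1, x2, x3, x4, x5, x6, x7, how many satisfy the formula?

37

Split on x2, then x5.
  x2=T, x5=T: 8 of the 32 assignments to (x1,x3,x4,x6,x7) work.
  x2=T, x5=F: 7 of the 32 assignments to (x1,x3,x4,x6,x7) work.
  x2=F, x5=T: x3 free; 5 ways for (x1,x4,x6,x7) × 2^1 = 10.
  x2=F, x5=F: x3, x4 free; 3 ways for (x1,x6,x7) × 2^2 = 12.
Total: 8 + 7 + 10 + 12 = 37.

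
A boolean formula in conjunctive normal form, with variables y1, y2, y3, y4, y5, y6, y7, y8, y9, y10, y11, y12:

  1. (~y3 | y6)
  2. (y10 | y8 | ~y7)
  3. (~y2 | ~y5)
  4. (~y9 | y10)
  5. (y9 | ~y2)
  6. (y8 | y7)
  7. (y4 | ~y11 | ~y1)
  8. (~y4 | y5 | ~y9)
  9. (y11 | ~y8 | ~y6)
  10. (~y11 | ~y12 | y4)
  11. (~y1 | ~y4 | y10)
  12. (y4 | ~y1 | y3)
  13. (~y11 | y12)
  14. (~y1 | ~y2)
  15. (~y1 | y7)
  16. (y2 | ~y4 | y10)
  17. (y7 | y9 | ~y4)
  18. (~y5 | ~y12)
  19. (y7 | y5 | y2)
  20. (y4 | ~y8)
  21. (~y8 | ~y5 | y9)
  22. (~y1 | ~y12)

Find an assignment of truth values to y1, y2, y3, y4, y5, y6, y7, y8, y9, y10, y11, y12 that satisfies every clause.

y10 occurs only positively in the remaining clauses — set y10 = True.
Set y1 = True and propagate.
  then y2 is forced to False.
  then y7 is forced to True.
  then y12 is forced to False.
  then y11 is forced to False.
Try y3 = False.
  then y4 is forced to True.
Set y5 = False and propagate.
  then y9 is forced to False.
The remaining clauses are satisfied by y6 = False, y8 = True.
Check each clause:
  1. (~y3 | y6) — ~y3 is true.
  2. (y10 | ~y7 | y8) — y8 is true.
  3. (~y2 | ~y5) — ~y5 is true.
  4. (~y9 | y10) — y10 is true.
  5. (y9 | ~y2) — ~y2 is true.
  6. (y7 | y8) — y8 is true.
  7. (~y1 | y4 | ~y11) — y4 is true.
  8. (y5 | ~y9 | ~y4) — ~y9 is true.
  9. (y11 | ~y6 | ~y8) — ~y6 is true.
  10. (~y12 | y4 | ~y11) — y4 is true.
  11. (~y4 | ~y1 | y10) — y10 is true.
  12. (y4 | ~y1 | y3) — y4 is true.
  13. (~y11 | y12) — ~y11 is true.
  14. (~y1 | ~y2) — ~y2 is true.
  15. (~y1 | y7) — y7 is true.
  16. (y10 | y2 | ~y4) — y10 is true.
  17. (y9 | ~y4 | y7) — y7 is true.
  18. (~y12 | ~y5) — ~y5 is true.
  19. (y5 | y2 | y7) — y7 is true.
  20. (~y8 | y4) — y4 is true.
  21. (~y8 | y9 | ~y5) — ~y5 is true.
  22. (~y1 | ~y12) — ~y12 is true.

y1 = T, y2 = F, y3 = F, y4 = T, y5 = F, y6 = F, y7 = T, y8 = T, y9 = F, y10 = T, y11 = F, y12 = F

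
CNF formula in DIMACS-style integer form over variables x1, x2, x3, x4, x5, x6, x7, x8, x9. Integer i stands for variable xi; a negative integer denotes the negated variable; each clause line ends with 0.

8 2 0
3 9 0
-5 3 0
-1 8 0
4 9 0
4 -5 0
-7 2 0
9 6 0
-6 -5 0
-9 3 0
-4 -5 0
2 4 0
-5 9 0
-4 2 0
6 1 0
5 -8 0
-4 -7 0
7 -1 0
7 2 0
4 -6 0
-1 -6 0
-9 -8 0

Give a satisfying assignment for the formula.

Pure literal: x2 appears only positively; assign x2 = True.
Pure literal: x3 appears only positively; assign x3 = True.
Set x1 = False and propagate.
  then x6 is forced to True.
  then x5 is forced to False.
  then x8 is forced to False.
  then x4 is forced to True.
  then x7 is forced to False.
x9 is now unconstrained; take x9 = True.

x1=0, x2=1, x3=1, x4=1, x5=0, x6=1, x7=0, x8=0, x9=1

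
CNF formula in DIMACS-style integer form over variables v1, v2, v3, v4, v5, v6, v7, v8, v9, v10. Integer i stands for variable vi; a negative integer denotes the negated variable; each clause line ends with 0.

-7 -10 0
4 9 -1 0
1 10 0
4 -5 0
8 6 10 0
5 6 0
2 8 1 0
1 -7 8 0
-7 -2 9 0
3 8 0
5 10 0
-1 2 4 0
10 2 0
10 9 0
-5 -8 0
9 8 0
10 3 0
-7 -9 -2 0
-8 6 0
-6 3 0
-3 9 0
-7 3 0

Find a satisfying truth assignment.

v4 occurs only positively in the remaining clauses — set v4 = True.
Pure literal: v7 appears only negated; assign v7 = False.
Set v1 = False and propagate.
  then v10 is forced to True.
Set v2 = True and propagate.
Set v3 = True and propagate.
  then v9 is forced to True.
For the remaining variables, v5 = False, v6 = True, v8 = True works.

v1=0, v2=1, v3=1, v4=1, v5=0, v6=1, v7=0, v8=1, v9=1, v10=1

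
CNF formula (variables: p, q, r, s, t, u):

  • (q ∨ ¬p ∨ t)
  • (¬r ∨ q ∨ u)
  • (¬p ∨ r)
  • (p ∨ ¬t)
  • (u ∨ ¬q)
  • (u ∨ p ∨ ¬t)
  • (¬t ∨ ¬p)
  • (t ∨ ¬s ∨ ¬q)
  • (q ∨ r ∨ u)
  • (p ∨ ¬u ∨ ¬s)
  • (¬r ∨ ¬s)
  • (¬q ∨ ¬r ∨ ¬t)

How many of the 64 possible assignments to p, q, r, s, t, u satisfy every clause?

5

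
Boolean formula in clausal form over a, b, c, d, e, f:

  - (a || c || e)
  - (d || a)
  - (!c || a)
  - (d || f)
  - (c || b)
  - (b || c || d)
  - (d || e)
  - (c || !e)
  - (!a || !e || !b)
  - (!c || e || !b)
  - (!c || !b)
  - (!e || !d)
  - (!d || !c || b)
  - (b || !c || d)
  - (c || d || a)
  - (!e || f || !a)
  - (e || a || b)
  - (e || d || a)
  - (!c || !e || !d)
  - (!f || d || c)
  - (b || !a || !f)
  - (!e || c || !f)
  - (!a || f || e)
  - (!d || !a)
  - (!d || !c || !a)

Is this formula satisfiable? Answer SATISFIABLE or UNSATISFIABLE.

UNSATISFIABLE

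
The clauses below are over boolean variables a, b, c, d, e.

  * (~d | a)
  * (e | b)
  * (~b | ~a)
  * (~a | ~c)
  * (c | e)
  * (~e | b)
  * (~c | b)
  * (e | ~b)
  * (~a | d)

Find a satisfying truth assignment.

a = False, b = True, c = True, d = False, e = True

Branch on a: take a = False.
  then d is forced to False.
The remaining clauses are satisfied by b = True, c = True, e = True.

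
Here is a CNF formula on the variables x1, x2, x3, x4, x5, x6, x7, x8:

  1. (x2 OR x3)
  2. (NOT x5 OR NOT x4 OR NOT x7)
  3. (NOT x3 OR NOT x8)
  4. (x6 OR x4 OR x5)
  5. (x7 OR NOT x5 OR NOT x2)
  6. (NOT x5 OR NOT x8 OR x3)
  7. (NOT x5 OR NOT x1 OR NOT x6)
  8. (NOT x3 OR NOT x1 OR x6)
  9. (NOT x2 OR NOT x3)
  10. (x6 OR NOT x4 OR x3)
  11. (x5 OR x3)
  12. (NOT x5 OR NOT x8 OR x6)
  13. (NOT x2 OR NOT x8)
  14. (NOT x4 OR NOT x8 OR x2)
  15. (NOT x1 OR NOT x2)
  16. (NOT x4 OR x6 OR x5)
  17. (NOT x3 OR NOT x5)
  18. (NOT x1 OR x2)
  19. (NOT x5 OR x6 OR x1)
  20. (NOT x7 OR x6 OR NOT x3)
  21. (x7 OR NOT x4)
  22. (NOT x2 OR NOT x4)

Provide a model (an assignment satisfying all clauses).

x8 occurs only negated in the remaining clauses — set x8 = False.
Try x1 = False.
Try x2 = True.
  then x3 is forced to False.
  then x5 is forced to True.
  then x7 is forced to True.
  then x4 is forced to False.
  then x6 is forced to True.

x1=0, x2=1, x3=0, x4=0, x5=1, x6=1, x7=1, x8=0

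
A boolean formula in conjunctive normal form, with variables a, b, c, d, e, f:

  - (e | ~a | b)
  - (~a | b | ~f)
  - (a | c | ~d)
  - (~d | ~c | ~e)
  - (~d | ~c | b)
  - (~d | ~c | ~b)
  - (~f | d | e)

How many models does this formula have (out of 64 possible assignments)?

Split on d, then b.
  d=T, b=T: remaining (a,c,e,f) ∈ {(T,F,F,F); (T,F,F,T); (T,F,T,F); (T,F,T,T)} — 4.
  d=T, b=F: remaining (a,c,e,f) ∈ {(T,F,T,F)} — 1.
  d=F, b=T: a, c free; 3 ways for (e,f) × 2^2 = 12.
  d=F, b=F: c free; 4 ways for (a,e,f) × 2^1 = 8.
Total: 4 + 1 + 12 + 8 = 25.

25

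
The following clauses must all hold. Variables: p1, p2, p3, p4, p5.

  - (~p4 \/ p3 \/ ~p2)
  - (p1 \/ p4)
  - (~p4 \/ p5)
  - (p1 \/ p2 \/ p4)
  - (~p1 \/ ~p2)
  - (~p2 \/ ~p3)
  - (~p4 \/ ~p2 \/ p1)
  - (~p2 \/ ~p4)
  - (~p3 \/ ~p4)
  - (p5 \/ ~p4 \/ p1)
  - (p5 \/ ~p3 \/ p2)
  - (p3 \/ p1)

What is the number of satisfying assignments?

4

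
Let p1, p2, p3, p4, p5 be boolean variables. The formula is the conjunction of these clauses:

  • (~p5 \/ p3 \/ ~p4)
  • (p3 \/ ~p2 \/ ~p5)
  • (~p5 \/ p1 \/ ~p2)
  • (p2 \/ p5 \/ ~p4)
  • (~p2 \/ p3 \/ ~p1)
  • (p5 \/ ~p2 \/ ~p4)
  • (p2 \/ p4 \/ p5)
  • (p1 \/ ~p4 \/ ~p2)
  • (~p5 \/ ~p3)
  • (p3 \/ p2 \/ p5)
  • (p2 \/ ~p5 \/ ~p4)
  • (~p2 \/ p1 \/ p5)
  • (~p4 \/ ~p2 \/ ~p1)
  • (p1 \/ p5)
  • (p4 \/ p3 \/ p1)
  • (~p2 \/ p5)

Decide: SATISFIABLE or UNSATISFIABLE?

SATISFIABLE

Try p1 = True.
The remaining clauses are satisfied by p2 = False, p3 = False, p4 = False, p5 = True.
So p1 = 1, p2 = 0, p3 = 0, p4 = 0, p5 = 1 is a satisfying assignment.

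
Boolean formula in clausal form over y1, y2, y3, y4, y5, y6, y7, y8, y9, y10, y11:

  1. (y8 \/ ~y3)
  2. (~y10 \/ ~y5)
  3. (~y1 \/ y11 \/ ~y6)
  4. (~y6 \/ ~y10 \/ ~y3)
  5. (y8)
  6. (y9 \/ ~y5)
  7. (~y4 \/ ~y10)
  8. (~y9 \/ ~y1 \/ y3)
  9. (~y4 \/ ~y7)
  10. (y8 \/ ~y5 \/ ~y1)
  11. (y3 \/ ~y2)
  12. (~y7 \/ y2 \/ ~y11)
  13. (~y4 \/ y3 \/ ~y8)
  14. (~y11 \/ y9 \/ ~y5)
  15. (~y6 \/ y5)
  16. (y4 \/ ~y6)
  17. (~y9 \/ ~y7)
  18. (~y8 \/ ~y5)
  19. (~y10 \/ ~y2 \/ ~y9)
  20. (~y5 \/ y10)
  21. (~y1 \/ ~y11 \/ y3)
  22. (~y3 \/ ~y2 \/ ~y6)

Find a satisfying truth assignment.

(y8) is a unit clause, so y8 = True.
(~y5) is a unit clause, so y5 = False.
Unit propagation: (~y6) forces y6 = False.
y4 occurs only negated in the remaining clauses — set y4 = False.
y7 occurs only negated in the remaining clauses — set y7 = False.
Branch on y1: take y1 = True.
The remaining clauses are satisfied by y2 = False, y3 = False, y9 = False, y10 = False, y11 = False.

y1 = True, y2 = False, y3 = False, y4 = False, y5 = False, y6 = False, y7 = False, y8 = True, y9 = False, y10 = False, y11 = False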